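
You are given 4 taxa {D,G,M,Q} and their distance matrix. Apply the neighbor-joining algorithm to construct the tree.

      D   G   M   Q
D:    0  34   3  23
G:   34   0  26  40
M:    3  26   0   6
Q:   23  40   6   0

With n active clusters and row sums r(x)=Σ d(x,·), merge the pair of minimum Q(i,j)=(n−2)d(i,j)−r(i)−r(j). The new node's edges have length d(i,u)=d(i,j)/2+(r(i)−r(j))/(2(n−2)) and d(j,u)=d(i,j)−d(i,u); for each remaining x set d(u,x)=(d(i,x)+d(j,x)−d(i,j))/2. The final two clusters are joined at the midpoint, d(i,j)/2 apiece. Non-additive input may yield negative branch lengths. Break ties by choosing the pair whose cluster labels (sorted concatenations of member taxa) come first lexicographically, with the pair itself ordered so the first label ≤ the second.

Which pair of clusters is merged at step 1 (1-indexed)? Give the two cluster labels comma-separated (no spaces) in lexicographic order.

1. join D+G (d=34, Q=-92) ⇒ DG; edges |D|=7, |G|=27
  updated: d(DG,M)=-5/2, d(DG,Q)=29/2
2. join DG+M (d=-5/2, Q=-18) ⇒ DGM; edges |DG|=3, |M|=-11/2
  updated: d(DGM,Q)=23/2
3. join DGM+Q (d=23/2) ⇒ DGMQ; edges |DGM|=23/4, |Q|=23/4
final tree: (((D:7,G:27):3,M:-11/2):23/4,Q:23/4)
total length: 43

D,G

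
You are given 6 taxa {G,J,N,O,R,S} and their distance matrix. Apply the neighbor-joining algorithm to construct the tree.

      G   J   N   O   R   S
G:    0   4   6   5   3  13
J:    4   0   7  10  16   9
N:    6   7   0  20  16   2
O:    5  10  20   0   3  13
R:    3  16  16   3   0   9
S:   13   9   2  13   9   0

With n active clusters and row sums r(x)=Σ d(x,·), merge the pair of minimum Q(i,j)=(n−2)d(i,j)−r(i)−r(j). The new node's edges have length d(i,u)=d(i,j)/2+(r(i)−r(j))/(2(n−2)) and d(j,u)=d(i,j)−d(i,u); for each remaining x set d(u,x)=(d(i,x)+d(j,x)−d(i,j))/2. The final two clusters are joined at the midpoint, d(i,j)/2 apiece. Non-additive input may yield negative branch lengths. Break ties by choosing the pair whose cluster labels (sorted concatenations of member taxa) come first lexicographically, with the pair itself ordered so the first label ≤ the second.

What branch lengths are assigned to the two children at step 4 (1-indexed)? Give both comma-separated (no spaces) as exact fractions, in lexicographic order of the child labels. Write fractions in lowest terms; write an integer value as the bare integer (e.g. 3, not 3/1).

4,7/4

step 1: merge (N,S) at d=2, Q=-89; branch lengths N→13/8, S→3/8; new cluster NS
  updated: d(G,NS)=17/2, d(J,NS)=7, d(NS,O)=31/2, d(NS,R)=23/2
step 2: merge (J,NS) at d=7, Q=-117/2; branch lengths J→31/12, NS→53/12; new cluster JNS
  updated: d(G,JNS)=11/4, d(JNS,O)=37/4, d(JNS,R)=41/4
step 3: merge (G,JNS) at d=11/4, Q=-55/2; branch lengths G→-3/2, JNS→17/4; new cluster GJNS
  updated: d(GJNS,O)=23/4, d(GJNS,R)=21/4
step 4: merge (GJNS,O) at d=23/4, Q=-14; branch lengths GJNS→4, O→7/4; new cluster GJNOS
  updated: d(GJNOS,R)=5/4
step 5: merge (GJNOS,R) at d=5/4; branch lengths GJNOS→5/8, R→5/8; new cluster GJNORS
final tree: (((G:-3/2,(J:31/12,(N:13/8,S:3/8):53/12):17/4):4,O:7/4):5/8,R:5/8)
total length: 75/4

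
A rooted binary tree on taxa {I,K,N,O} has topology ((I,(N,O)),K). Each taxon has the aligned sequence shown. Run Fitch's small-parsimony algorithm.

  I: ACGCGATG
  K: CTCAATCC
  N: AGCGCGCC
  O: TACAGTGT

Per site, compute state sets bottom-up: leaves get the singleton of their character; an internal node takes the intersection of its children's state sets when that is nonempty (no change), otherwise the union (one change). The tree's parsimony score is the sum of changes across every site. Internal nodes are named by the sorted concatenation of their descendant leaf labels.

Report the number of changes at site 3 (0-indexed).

2

NO@0: {A} ∪ {T} = {A,T} (union, +1)
INO@0: {A} ∩ {A,T} = {A} (intersection, +0)
IKNO@0: {A} ∪ {C} = {A,C} (union, +1)
NO@1: {G} ∪ {A} = {A,G} (union, +1)
INO@1: {C} ∪ {A,G} = {A,C,G} (union, +1)
IKNO@1: {A,C,G} ∪ {T} = {A,C,G,T} (union, +1)
NO@2: {C} ∩ {C} = {C} (intersection, +0)
INO@2: {G} ∪ {C} = {C,G} (union, +1)
IKNO@2: {C,G} ∩ {C} = {C} (intersection, +0)
NO@3: {G} ∪ {A} = {A,G} (union, +1)
INO@3: {C} ∪ {A,G} = {A,C,G} (union, +1)
IKNO@3: {A,C,G} ∩ {A} = {A} (intersection, +0)
NO@4: {C} ∪ {G} = {C,G} (union, +1)
INO@4: {G} ∩ {C,G} = {G} (intersection, +0)
IKNO@4: {G} ∪ {A} = {A,G} (union, +1)
NO@5: {G} ∪ {T} = {G,T} (union, +1)
INO@5: {A} ∪ {G,T} = {A,G,T} (union, +1)
IKNO@5: {A,G,T} ∩ {T} = {T} (intersection, +0)
NO@6: {C} ∪ {G} = {C,G} (union, +1)
INO@6: {T} ∪ {C,G} = {C,G,T} (union, +1)
IKNO@6: {C,G,T} ∩ {C} = {C} (intersection, +0)
NO@7: {C} ∪ {T} = {C,T} (union, +1)
INO@7: {G} ∪ {C,T} = {C,G,T} (union, +1)
IKNO@7: {C,G,T} ∩ {C} = {C} (intersection, +0)
per-site changes: [2, 3, 1, 2, 2, 2, 2, 2]; total = 16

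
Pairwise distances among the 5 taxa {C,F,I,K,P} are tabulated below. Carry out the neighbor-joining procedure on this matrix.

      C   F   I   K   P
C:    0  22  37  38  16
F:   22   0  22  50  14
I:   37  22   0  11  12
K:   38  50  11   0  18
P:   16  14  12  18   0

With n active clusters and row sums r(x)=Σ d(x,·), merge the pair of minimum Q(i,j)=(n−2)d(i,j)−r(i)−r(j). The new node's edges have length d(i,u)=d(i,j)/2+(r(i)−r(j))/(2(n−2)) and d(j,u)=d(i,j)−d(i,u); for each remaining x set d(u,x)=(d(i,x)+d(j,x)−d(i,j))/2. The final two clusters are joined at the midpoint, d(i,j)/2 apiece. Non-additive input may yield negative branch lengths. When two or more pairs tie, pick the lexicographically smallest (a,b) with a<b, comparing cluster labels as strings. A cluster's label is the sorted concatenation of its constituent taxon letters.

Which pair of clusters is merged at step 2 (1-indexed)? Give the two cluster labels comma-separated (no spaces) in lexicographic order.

1. join I+K (d=11, Q=-166) ⇒ IK; edges |I|=-1/3, |K|=34/3
  updated: d(C,IK)=32, d(F,IK)=61/2, d(IK,P)=19/2
2. join C+F (d=22, Q=-185/2) ⇒ CF; edges |C|=95/8, |F|=81/8
  updated: d(CF,IK)=81/4, d(CF,P)=4
3. join CF+IK (d=81/4, Q=-135/4) ⇒ CFIK; edges |CF|=59/8, |IK|=103/8
  updated: d(CFIK,P)=-27/8
4. join CFIK+P (d=-27/8) ⇒ CFIKP; edges |CFIK|=-27/16, |P|=-27/16
final tree: (((C:95/8,F:81/8):59/8,(I:-1/3,K:34/3):103/8):-27/16,P:-27/16)
total length: 399/8

C,F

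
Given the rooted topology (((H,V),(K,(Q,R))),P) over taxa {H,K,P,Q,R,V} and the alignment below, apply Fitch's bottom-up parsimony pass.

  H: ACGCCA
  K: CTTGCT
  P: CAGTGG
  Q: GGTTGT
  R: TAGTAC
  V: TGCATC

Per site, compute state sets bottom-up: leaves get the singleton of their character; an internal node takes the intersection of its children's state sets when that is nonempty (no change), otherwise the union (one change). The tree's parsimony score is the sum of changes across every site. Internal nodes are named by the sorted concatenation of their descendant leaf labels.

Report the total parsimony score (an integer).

site 0, node HV: H={A} ∪ V={T} → {A,T} (+1)
site 0, node QR: Q={G} ∪ R={T} → {G,T} (+1)
site 0, node KQR: K={C} ∪ QR={G,T} → {C,G,T} (+1)
site 0, node HKQRV: HV={A,T} ∩ KQR={C,G,T} → {T} (+0)
site 0, node HKPQRV: HKQRV={T} ∪ P={C} → {C,T} (+1)
site 1, node HV: H={C} ∪ V={G} → {C,G} (+1)
site 1, node QR: Q={G} ∪ R={A} → {A,G} (+1)
site 1, node KQR: K={T} ∪ QR={A,G} → {A,G,T} (+1)
site 1, node HKQRV: HV={C,G} ∩ KQR={A,G,T} → {G} (+0)
site 1, node HKPQRV: HKQRV={G} ∪ P={A} → {A,G} (+1)
site 2, node HV: H={G} ∪ V={C} → {C,G} (+1)
site 2, node QR: Q={T} ∪ R={G} → {G,T} (+1)
site 2, node KQR: K={T} ∩ QR={G,T} → {T} (+0)
site 2, node HKQRV: HV={C,G} ∪ KQR={T} → {C,G,T} (+1)
site 2, node HKPQRV: HKQRV={C,G,T} ∩ P={G} → {G} (+0)
site 3, node HV: H={C} ∪ V={A} → {A,C} (+1)
site 3, node QR: Q={T} ∩ R={T} → {T} (+0)
site 3, node KQR: K={G} ∪ QR={T} → {G,T} (+1)
site 3, node HKQRV: HV={A,C} ∪ KQR={G,T} → {A,C,G,T} (+1)
site 3, node HKPQRV: HKQRV={A,C,G,T} ∩ P={T} → {T} (+0)
site 4, node HV: H={C} ∪ V={T} → {C,T} (+1)
site 4, node QR: Q={G} ∪ R={A} → {A,G} (+1)
site 4, node KQR: K={C} ∪ QR={A,G} → {A,C,G} (+1)
site 4, node HKQRV: HV={C,T} ∩ KQR={A,C,G} → {C} (+0)
site 4, node HKPQRV: HKQRV={C} ∪ P={G} → {C,G} (+1)
site 5, node HV: H={A} ∪ V={C} → {A,C} (+1)
site 5, node QR: Q={T} ∪ R={C} → {C,T} (+1)
site 5, node KQR: K={T} ∩ QR={C,T} → {T} (+0)
site 5, node HKQRV: HV={A,C} ∪ KQR={T} → {A,C,T} (+1)
site 5, node HKPQRV: HKQRV={A,C,T} ∪ P={G} → {A,C,G,T} (+1)
per-site changes: [4, 4, 3, 3, 4, 4]; total = 22

22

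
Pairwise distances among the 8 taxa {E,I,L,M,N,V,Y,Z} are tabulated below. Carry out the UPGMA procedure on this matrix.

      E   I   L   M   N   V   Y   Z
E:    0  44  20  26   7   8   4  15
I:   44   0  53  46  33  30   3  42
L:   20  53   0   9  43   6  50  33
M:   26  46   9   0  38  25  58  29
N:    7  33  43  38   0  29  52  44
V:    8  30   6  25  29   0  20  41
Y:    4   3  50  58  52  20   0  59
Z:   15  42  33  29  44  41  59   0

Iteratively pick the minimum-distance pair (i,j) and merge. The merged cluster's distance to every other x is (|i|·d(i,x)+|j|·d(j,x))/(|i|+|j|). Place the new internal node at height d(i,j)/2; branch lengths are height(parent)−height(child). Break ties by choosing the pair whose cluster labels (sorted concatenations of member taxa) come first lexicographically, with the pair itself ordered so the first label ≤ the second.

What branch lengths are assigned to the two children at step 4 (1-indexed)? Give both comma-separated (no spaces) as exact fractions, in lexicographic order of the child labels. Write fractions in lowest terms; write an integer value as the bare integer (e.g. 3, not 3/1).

iteration 1: select I,Y (d=3); attach at lengths (3/2, 3/2); label the merged cluster IY
  updated: d(E,IY)=24, d(IY,L)=103/2, d(IY,M)=52, d(IY,N)=85/2, d(IY,V)=25, d(IY,Z)=101/2
iteration 2: select L,V (d=6); attach at lengths (3, 3); label the merged cluster LV
  updated: d(E,LV)=14, d(IY,LV)=153/4, d(LV,M)=17, d(LV,N)=36, d(LV,Z)=37
iteration 3: select E,N (d=7); attach at lengths (7/2, 7/2); label the merged cluster EN
  updated: d(EN,IY)=133/4, d(EN,LV)=25, d(EN,M)=32, d(EN,Z)=59/2
iteration 4: select LV,M (d=17); attach at lengths (11/2, 17/2); label the merged cluster LMV
  updated: d(EN,LMV)=82/3, d(IY,LMV)=257/6, d(LMV,Z)=103/3
iteration 5: select EN,LMV (d=82/3); attach at lengths (61/6, 31/6); label the merged cluster ELMNV
  updated: d(ELMNV,IY)=39, d(ELMNV,Z)=162/5
iteration 6: select ELMNV,Z (d=162/5); attach at lengths (38/15, 81/5); label the merged cluster ELMNVZ
  updated: d(ELMNVZ,IY)=491/12
iteration 7: select ELMNVZ,IY (d=491/12); attach at lengths (511/120, 455/24); label the merged cluster EILMNVYZ
final tree: ((((E:7/2,N:7/2):61/6,((L:3,V:3):11/2,M:17/2):31/6):38/15,Z:81/5):511/120,(I:3/2,Y:3/2):455/24)
total length: 5237/60

11/2,17/2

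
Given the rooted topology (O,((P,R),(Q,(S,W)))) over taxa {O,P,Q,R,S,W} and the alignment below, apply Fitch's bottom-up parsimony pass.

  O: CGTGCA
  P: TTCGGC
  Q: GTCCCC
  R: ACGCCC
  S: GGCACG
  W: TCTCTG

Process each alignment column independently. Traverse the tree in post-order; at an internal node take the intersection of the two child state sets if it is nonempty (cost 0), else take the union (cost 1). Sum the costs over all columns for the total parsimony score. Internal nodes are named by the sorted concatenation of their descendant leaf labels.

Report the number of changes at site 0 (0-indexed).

4

[col 0] PR: children P:{T}, R:{A} ∪→ {A,T}; cost 1
[col 0] SW: children S:{G}, W:{T} ∪→ {G,T}; cost 1
[col 0] QSW: children Q:{G}, SW:{G,T} ∩→ {G}; cost 0
[col 0] PQRSW: children PR:{A,T}, QSW:{G} ∪→ {A,G,T}; cost 1
[col 0] OPQRSW: children O:{C}, PQRSW:{A,G,T} ∪→ {A,C,G,T}; cost 1
[col 1] PR: children P:{T}, R:{C} ∪→ {C,T}; cost 1
[col 1] SW: children S:{G}, W:{C} ∪→ {C,G}; cost 1
[col 1] QSW: children Q:{T}, SW:{C,G} ∪→ {C,G,T}; cost 1
[col 1] PQRSW: children PR:{C,T}, QSW:{C,G,T} ∩→ {C,T}; cost 0
[col 1] OPQRSW: children O:{G}, PQRSW:{C,T} ∪→ {C,G,T}; cost 1
[col 2] PR: children P:{C}, R:{G} ∪→ {C,G}; cost 1
[col 2] SW: children S:{C}, W:{T} ∪→ {C,T}; cost 1
[col 2] QSW: children Q:{C}, SW:{C,T} ∩→ {C}; cost 0
[col 2] PQRSW: children PR:{C,G}, QSW:{C} ∩→ {C}; cost 0
[col 2] OPQRSW: children O:{T}, PQRSW:{C} ∪→ {C,T}; cost 1
[col 3] PR: children P:{G}, R:{C} ∪→ {C,G}; cost 1
[col 3] SW: children S:{A}, W:{C} ∪→ {A,C}; cost 1
[col 3] QSW: children Q:{C}, SW:{A,C} ∩→ {C}; cost 0
[col 3] PQRSW: children PR:{C,G}, QSW:{C} ∩→ {C}; cost 0
[col 3] OPQRSW: children O:{G}, PQRSW:{C} ∪→ {C,G}; cost 1
[col 4] PR: children P:{G}, R:{C} ∪→ {C,G}; cost 1
[col 4] SW: children S:{C}, W:{T} ∪→ {C,T}; cost 1
[col 4] QSW: children Q:{C}, SW:{C,T} ∩→ {C}; cost 0
[col 4] PQRSW: children PR:{C,G}, QSW:{C} ∩→ {C}; cost 0
[col 4] OPQRSW: children O:{C}, PQRSW:{C} ∩→ {C}; cost 0
[col 5] PR: children P:{C}, R:{C} ∩→ {C}; cost 0
[col 5] SW: children S:{G}, W:{G} ∩→ {G}; cost 0
[col 5] QSW: children Q:{C}, SW:{G} ∪→ {C,G}; cost 1
[col 5] PQRSW: children PR:{C}, QSW:{C,G} ∩→ {C}; cost 0
[col 5] OPQRSW: children O:{A}, PQRSW:{C} ∪→ {A,C}; cost 1
per-site changes: [4, 4, 3, 3, 2, 2]; total = 18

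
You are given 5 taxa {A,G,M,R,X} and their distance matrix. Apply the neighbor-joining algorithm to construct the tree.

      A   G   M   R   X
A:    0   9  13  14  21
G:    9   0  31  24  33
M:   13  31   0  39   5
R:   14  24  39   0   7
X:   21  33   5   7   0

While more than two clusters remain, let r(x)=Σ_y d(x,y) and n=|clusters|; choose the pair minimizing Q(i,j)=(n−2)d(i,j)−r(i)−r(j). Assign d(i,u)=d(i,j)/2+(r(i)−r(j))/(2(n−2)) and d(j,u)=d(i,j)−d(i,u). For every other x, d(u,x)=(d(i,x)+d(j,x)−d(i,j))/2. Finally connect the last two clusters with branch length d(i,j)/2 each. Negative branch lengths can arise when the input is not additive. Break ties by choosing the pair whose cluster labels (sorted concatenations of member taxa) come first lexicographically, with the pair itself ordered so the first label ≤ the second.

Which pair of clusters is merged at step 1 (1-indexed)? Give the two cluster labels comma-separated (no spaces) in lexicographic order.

M,X

step 1: merge (M,X) at d=5, Q=-139; branch lengths M→37/6, X→-7/6; new cluster MX
  updated: d(A,MX)=29/2, d(G,MX)=59/2, d(MX,R)=41/2
step 2: merge (A,G) at d=9, Q=-82; branch lengths A→-7/4, G→43/4; new cluster AG
  updated: d(AG,MX)=35/2, d(AG,R)=29/2
step 3: merge (AG,MX) at d=35/2, Q=-105/2; branch lengths AG→23/4, MX→47/4; new cluster AGMX
  updated: d(AGMX,R)=35/4
step 4: merge (AGMX,R) at d=35/4; branch lengths AGMX→35/8, R→35/8; new cluster AGMRX
final tree: (((A:-7/4,G:43/4):23/4,(M:37/6,X:-7/6):47/4):35/8,R:35/8)
total length: 161/4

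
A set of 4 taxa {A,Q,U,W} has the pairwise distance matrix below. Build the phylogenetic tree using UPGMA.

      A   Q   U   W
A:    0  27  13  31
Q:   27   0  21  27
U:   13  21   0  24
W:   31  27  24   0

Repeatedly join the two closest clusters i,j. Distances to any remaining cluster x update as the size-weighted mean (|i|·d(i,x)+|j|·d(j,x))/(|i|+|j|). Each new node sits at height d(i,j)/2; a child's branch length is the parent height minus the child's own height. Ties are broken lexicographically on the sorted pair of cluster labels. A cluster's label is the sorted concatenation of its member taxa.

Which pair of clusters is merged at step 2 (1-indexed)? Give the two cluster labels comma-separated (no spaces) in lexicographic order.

step 1: merge (A,U) at d=13; branch lengths A→13/2, U→13/2; new cluster AU
  updated: d(AU,Q)=24, d(AU,W)=55/2
step 2: merge (AU,Q) at d=24; branch lengths AU→11/2, Q→12; new cluster AQU
  updated: d(AQU,W)=82/3
step 3: merge (AQU,W) at d=82/3; branch lengths AQU→5/3, W→41/3; new cluster AQUW
final tree: (((A:13/2,U:13/2):11/2,Q:12):5/3,W:41/3)
total length: 275/6

AU,Q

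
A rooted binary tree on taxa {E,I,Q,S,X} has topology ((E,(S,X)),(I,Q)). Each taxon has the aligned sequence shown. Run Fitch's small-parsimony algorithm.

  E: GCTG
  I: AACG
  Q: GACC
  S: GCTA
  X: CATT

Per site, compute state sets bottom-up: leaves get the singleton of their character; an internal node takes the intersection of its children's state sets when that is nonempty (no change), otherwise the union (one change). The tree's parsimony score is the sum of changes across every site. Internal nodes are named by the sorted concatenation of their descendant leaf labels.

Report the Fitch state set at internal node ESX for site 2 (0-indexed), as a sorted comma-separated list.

SX@0: {G} ∪ {C} = {C,G} (union, +1)
ESX@0: {G} ∩ {C,G} = {G} (intersection, +0)
IQ@0: {A} ∪ {G} = {A,G} (union, +1)
EIQSX@0: {G} ∩ {A,G} = {G} (intersection, +0)
SX@1: {C} ∪ {A} = {A,C} (union, +1)
ESX@1: {C} ∩ {A,C} = {C} (intersection, +0)
IQ@1: {A} ∩ {A} = {A} (intersection, +0)
EIQSX@1: {C} ∪ {A} = {A,C} (union, +1)
SX@2: {T} ∩ {T} = {T} (intersection, +0)
ESX@2: {T} ∩ {T} = {T} (intersection, +0)
IQ@2: {C} ∩ {C} = {C} (intersection, +0)
EIQSX@2: {T} ∪ {C} = {C,T} (union, +1)
SX@3: {A} ∪ {T} = {A,T} (union, +1)
ESX@3: {G} ∪ {A,T} = {A,G,T} (union, +1)
IQ@3: {G} ∪ {C} = {C,G} (union, +1)
EIQSX@3: {A,G,T} ∩ {C,G} = {G} (intersection, +0)
per-site changes: [2, 2, 1, 3]; total = 8

T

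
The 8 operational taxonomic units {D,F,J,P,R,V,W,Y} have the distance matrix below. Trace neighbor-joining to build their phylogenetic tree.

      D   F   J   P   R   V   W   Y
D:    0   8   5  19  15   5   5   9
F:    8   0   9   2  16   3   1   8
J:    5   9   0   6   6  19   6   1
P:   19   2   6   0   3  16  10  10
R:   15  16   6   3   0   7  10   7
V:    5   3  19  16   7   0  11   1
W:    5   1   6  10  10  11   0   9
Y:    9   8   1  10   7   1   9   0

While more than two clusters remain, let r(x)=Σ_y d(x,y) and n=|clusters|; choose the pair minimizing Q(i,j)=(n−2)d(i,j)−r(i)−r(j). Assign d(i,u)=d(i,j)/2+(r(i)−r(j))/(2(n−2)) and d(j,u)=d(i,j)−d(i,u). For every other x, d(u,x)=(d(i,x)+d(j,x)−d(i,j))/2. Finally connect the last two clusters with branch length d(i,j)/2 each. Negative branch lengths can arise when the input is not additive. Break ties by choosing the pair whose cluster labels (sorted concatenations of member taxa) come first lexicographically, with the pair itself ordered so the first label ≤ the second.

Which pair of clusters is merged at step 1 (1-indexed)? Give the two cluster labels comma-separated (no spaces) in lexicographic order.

P,R

step 1: merge (P,R) at d=3, Q=-112; branch lengths P→5/3, R→4/3; new cluster PR
  updated: d(D,PR)=31/2, d(F,PR)=15/2, d(J,PR)=9/2, d(PR,V)=10, d(PR,W)=17/2, d(PR,Y)=7
step 2: merge (V,Y) at d=1, Q=-79; branch lengths V→19/10, Y→-9/10; new cluster VY
  updated: d(D,VY)=13/2, d(F,VY)=5, d(J,VY)=19/2, d(PR,VY)=8, d(VY,W)=19/2
step 3: merge (J,PR) at d=9/2, Q=-60; branch lengths J→1, PR→7/2; new cluster JPR
  updated: d(D,JPR)=8, d(F,JPR)=6, d(JPR,VY)=13/2, d(JPR,W)=5
step 4: merge (F,W) at d=1, Q=-75/2; branch lengths F→5/12, W→7/12; new cluster FW
  updated: d(D,FW)=6, d(FW,JPR)=5, d(FW,VY)=27/4
step 5: merge (D,VY) at d=13/2, Q=-109/4; branch lengths D→55/16, VY→49/16; new cluster DVY
  updated: d(DVY,FW)=25/8, d(DVY,JPR)=4
step 6: merge (DVY,FW) at d=25/8, Q=-97/8; branch lengths DVY→17/16, FW→33/16; new cluster DFVWY
  updated: d(DFVWY,JPR)=47/16
step 7: merge (DFVWY,JPR) at d=47/16; branch lengths DFVWY→47/32, JPR→47/32; new cluster DFJPRVWY
final tree: (((D:55/16,(V:19/10,Y:-9/10):49/16):17/16,(F:5/12,W:7/12):33/16):47/32,(J:1,(P:5/3,R:4/3):7/2):47/32)
total length: 353/16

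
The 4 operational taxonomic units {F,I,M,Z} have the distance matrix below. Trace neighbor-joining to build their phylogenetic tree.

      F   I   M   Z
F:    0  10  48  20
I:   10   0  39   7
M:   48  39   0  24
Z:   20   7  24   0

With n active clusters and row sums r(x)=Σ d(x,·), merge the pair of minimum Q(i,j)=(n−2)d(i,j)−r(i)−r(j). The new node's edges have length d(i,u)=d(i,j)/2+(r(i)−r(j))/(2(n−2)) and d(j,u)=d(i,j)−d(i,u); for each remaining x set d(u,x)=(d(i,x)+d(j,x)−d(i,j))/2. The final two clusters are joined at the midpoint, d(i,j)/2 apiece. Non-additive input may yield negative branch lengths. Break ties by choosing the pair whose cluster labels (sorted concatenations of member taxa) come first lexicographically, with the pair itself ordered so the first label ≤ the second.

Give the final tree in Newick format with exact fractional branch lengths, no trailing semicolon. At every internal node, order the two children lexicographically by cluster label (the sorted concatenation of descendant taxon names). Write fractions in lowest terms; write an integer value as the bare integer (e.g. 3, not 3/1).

(((F:21/2,I:-1/2):23/2,M:27):-3/2,Z:-3/2)

step 1: merge (F,I) at d=10, Q=-114; branch lengths F→21/2, I→-1/2; new cluster FI
  updated: d(FI,M)=77/2, d(FI,Z)=17/2
step 2: merge (FI,M) at d=77/2, Q=-71; branch lengths FI→23/2, M→27; new cluster FIM
  updated: d(FIM,Z)=-3
step 3: merge (FIM,Z) at d=-3; branch lengths FIM→-3/2, Z→-3/2; new cluster FIMZ
final tree: (((F:21/2,I:-1/2):23/2,M:27):-3/2,Z:-3/2)
total length: 91/2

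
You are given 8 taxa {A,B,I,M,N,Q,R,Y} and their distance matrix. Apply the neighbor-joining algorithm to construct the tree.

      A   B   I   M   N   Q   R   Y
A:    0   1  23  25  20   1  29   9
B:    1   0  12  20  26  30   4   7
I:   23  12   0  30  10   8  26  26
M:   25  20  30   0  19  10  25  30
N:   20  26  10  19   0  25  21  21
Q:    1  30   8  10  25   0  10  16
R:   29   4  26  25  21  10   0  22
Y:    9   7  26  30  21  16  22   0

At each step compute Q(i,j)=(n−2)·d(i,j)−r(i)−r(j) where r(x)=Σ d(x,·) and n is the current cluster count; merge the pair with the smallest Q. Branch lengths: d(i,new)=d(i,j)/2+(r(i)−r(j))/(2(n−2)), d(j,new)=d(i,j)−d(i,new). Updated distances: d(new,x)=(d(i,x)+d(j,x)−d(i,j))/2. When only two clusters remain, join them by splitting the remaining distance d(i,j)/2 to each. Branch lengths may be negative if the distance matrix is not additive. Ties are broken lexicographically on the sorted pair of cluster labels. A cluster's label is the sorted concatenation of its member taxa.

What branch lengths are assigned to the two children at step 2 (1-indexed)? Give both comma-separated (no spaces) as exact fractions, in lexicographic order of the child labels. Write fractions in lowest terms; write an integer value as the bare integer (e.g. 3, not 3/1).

-5/4,21/4

1. join I+N (d=10, Q=-217) ⇒ IN; edges |I|=53/12, |N|=67/12
  updated: d(A,IN)=33/2, d(B,IN)=14, d(IN,M)=39/2, d(IN,Q)=23/2, d(IN,R)=37/2, d(IN,Y)=37/2
2. join B+R (d=4, Q=-329/2) ⇒ BR; edges |B|=-5/4, |R|=21/4
  updated: d(A,BR)=13, d(BR,IN)=57/4, d(BR,M)=41/2, d(BR,Q)=18, d(BR,Y)=25/2
3. join M+Q (d=10, Q=-243/2) ⇒ MQ; edges |M|=177/16, |Q|=-17/16
  updated: d(A,MQ)=8, d(BR,MQ)=57/4, d(IN,MQ)=21/2, d(MQ,Y)=18
4. join IN+MQ (d=21/2, Q=-79) ⇒ IMNQ; edges |IN|=27/4, |MQ|=15/4
  updated: d(A,IMNQ)=7, d(BR,IMNQ)=9, d(IMNQ,Y)=13
5. join A+Y (d=9, Q=-91/2) ⇒ AY; edges |A|=25/8, |Y|=47/8
  updated: d(AY,BR)=33/4, d(AY,IMNQ)=11/2
6. join AY+BR (d=33/4, Q=-91/4) ⇒ ABRY; edges |AY|=19/8, |BR|=47/8
  updated: d(ABRY,IMNQ)=25/8
7. join ABRY+IMNQ (d=25/8) ⇒ ABIMNQRY; edges |ABRY|=25/16, |IMNQ|=25/16
final tree: (((A:25/8,Y:47/8):19/8,(B:-5/4,R:21/4):47/8):25/16,((I:53/12,N:67/12):27/4,(M:177/16,Q:-17/16):15/4):25/16)
total length: 439/8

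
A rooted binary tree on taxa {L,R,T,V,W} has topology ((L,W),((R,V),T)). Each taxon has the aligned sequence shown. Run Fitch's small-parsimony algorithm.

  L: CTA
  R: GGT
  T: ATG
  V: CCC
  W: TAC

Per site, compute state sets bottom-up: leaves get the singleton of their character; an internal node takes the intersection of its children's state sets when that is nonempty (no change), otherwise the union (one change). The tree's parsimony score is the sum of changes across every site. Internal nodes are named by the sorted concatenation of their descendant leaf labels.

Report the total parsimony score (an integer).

9

site 0, node LW: L={C} ∪ W={T} → {C,T} (+1)
site 0, node RV: R={G} ∪ V={C} → {C,G} (+1)
site 0, node RTV: RV={C,G} ∪ T={A} → {A,C,G} (+1)
site 0, node LRTVW: LW={C,T} ∩ RTV={A,C,G} → {C} (+0)
site 1, node LW: L={T} ∪ W={A} → {A,T} (+1)
site 1, node RV: R={G} ∪ V={C} → {C,G} (+1)
site 1, node RTV: RV={C,G} ∪ T={T} → {C,G,T} (+1)
site 1, node LRTVW: LW={A,T} ∩ RTV={C,G,T} → {T} (+0)
site 2, node LW: L={A} ∪ W={C} → {A,C} (+1)
site 2, node RV: R={T} ∪ V={C} → {C,T} (+1)
site 2, node RTV: RV={C,T} ∪ T={G} → {C,G,T} (+1)
site 2, node LRTVW: LW={A,C} ∩ RTV={C,G,T} → {C} (+0)
per-site changes: [3, 3, 3]; total = 9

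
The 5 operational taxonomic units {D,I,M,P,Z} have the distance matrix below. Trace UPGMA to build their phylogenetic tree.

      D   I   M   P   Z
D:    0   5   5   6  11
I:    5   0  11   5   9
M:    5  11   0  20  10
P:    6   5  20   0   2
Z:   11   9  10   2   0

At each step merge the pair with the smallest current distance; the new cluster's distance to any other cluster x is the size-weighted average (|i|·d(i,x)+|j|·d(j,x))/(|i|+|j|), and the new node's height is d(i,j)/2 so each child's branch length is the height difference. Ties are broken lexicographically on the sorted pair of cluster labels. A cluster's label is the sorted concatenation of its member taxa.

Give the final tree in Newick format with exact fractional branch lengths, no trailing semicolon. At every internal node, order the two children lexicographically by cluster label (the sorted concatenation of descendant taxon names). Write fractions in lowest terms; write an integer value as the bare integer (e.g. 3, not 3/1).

1. join P+Z (d=2) ⇒ PZ; edges |P|=1, |Z|=1
  updated: d(D,PZ)=17/2, d(I,PZ)=7, d(M,PZ)=15
2. join D+I (d=5) ⇒ DI; edges |D|=5/2, |I|=5/2
  updated: d(DI,M)=8, d(DI,PZ)=31/4
3. join DI+PZ (d=31/4) ⇒ DIPZ; edges |DI|=11/8, |PZ|=23/8
  updated: d(DIPZ,M)=23/2
4. join DIPZ+M (d=23/2) ⇒ DIMPZ; edges |DIPZ|=15/8, |M|=23/4
final tree: (((D:5/2,I:5/2):11/8,(P:1,Z:1):23/8):15/8,M:23/4)
total length: 151/8

(((D:5/2,I:5/2):11/8,(P:1,Z:1):23/8):15/8,M:23/4)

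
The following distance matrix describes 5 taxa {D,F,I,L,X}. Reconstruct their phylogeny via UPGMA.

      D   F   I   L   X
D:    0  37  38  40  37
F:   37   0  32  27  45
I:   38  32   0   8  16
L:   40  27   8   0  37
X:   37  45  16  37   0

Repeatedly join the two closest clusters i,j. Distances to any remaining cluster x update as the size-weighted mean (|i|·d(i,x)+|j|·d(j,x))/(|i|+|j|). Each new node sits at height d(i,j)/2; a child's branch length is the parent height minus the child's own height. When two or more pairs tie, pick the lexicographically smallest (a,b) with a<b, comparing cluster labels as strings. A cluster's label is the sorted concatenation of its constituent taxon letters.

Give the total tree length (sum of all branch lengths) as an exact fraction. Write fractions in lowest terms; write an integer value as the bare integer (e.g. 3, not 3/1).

871/12

step 1: merge (I,L) at d=8; branch lengths I→4, L→4; new cluster IL
  updated: d(D,IL)=39, d(F,IL)=59/2, d(IL,X)=53/2
step 2: merge (IL,X) at d=53/2; branch lengths IL→37/4, X→53/4; new cluster ILX
  updated: d(D,ILX)=115/3, d(F,ILX)=104/3
step 3: merge (F,ILX) at d=104/3; branch lengths F→52/3, ILX→49/12; new cluster FILX
  updated: d(D,FILX)=38
step 4: merge (D,FILX) at d=38; branch lengths D→19, FILX→5/3; new cluster DFILX
final tree: (D:19,(F:52/3,((I:4,L:4):37/4,X:53/4):49/12):5/3)
total length: 871/12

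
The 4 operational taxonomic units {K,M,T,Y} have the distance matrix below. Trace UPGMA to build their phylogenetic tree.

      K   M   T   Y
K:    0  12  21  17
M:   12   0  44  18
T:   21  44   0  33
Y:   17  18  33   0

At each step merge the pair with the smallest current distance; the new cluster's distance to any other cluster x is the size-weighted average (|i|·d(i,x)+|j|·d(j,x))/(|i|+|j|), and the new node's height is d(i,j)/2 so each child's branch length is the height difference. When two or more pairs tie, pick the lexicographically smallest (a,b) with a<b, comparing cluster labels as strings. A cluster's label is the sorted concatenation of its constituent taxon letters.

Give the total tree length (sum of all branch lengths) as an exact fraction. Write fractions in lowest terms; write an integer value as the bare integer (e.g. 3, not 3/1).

1. join K+M (d=12) ⇒ KM; edges |K|=6, |M|=6
  updated: d(KM,T)=65/2, d(KM,Y)=35/2
2. join KM+Y (d=35/2) ⇒ KMY; edges |KM|=11/4, |Y|=35/4
  updated: d(KMY,T)=98/3
3. join KMY+T (d=98/3) ⇒ KMTY; edges |KMY|=91/12, |T|=49/3
final tree: (((K:6,M:6):11/4,Y:35/4):91/12,T:49/3)
total length: 569/12

569/12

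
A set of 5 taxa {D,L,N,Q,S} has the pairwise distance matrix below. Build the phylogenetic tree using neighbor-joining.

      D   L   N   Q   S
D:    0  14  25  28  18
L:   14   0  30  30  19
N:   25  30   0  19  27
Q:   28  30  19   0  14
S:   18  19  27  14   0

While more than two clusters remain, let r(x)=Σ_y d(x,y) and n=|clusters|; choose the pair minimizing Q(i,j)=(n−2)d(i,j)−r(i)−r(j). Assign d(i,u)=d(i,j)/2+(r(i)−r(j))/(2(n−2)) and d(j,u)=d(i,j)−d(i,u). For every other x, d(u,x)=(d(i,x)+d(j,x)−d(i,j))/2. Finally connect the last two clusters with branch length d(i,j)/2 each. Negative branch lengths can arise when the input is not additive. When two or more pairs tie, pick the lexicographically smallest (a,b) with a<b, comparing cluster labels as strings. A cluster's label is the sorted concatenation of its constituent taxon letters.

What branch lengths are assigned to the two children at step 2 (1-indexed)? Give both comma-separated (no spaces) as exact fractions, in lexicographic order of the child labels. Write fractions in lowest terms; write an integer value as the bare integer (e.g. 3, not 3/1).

49/8,43/8

step 1: merge (D,L) at d=14, Q=-136; branch lengths D→17/3, L→25/3; new cluster DL
  updated: d(DL,N)=41/2, d(DL,Q)=22, d(DL,S)=23/2
step 2: merge (DL,S) at d=23/2, Q=-167/2; branch lengths DL→49/8, S→43/8; new cluster DLS
  updated: d(DLS,N)=18, d(DLS,Q)=49/4
step 3: merge (DLS,N) at d=18, Q=-197/4; branch lengths DLS→45/8, N→99/8; new cluster DLNS
  updated: d(DLNS,Q)=53/8
step 4: merge (DLNS,Q) at d=53/8; branch lengths DLNS→53/16, Q→53/16; new cluster DLNQS
final tree: ((((D:17/3,L:25/3):49/8,S:43/8):45/8,N:99/8):53/16,Q:53/16)
total length: 401/8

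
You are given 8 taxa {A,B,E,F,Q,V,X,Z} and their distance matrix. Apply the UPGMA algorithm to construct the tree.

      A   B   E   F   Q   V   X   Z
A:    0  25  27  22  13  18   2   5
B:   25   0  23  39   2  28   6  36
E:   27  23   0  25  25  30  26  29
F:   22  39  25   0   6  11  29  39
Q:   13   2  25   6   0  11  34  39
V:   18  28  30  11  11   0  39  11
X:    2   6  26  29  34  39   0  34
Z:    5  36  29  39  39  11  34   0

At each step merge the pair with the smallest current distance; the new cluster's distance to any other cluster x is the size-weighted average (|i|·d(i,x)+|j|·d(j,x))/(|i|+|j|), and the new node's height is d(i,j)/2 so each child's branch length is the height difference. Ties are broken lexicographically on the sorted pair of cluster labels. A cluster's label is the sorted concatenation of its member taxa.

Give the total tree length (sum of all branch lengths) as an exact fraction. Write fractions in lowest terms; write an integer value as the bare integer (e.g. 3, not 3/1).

1955/28

iteration 1: select A,X (d=2); attach at lengths (1, 1); label the merged cluster AX
  updated: d(AX,B)=31/2, d(AX,E)=53/2, d(AX,F)=51/2, d(AX,Q)=47/2, d(AX,V)=57/2, d(AX,Z)=39/2
iteration 2: select B,Q (d=2); attach at lengths (1, 1); label the merged cluster BQ
  updated: d(AX,BQ)=39/2, d(BQ,E)=24, d(BQ,F)=45/2, d(BQ,V)=39/2, d(BQ,Z)=75/2
iteration 3: select F,V (d=11); attach at lengths (11/2, 11/2); label the merged cluster FV
  updated: d(AX,FV)=27, d(BQ,FV)=21, d(E,FV)=55/2, d(FV,Z)=25
iteration 4: select AX,BQ (d=39/2); attach at lengths (35/4, 35/4); label the merged cluster ABQX
  updated: d(ABQX,E)=101/4, d(ABQX,FV)=24, d(ABQX,Z)=57/2
iteration 5: select ABQX,FV (d=24); attach at lengths (9/4, 13/2); label the merged cluster ABFQVX
  updated: d(ABFQVX,E)=26, d(ABFQVX,Z)=82/3
iteration 6: select ABFQVX,E (d=26); attach at lengths (1, 13); label the merged cluster ABEFQVX
  updated: d(ABEFQVX,Z)=193/7
iteration 7: select ABEFQVX,Z (d=193/7); attach at lengths (11/14, 193/14); label the merged cluster ABEFQVXZ
final tree: (((((A:1,X:1):35/4,(B:1,Q:1):35/4):9/4,(F:11/2,V:11/2):13/2):1,E:13):11/14,Z:193/14)
total length: 1955/28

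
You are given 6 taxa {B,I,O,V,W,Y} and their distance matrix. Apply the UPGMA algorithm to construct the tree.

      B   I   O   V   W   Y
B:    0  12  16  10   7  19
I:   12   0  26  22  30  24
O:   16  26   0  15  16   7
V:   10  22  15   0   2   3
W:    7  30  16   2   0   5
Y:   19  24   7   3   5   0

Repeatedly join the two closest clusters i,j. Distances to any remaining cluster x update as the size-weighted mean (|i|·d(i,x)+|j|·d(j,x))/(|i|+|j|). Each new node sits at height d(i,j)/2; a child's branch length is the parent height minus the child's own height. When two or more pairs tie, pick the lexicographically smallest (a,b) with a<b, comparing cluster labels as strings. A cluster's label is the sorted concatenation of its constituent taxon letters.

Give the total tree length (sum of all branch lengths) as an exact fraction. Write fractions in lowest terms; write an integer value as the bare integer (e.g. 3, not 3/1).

1. join V+W (d=2) ⇒ VW; edges |V|=1, |W|=1
  updated: d(B,VW)=17/2, d(I,VW)=26, d(O,VW)=31/2, d(VW,Y)=4
2. join VW+Y (d=4) ⇒ VWY; edges |VW|=1, |Y|=2
  updated: d(B,VWY)=12, d(I,VWY)=76/3, d(O,VWY)=38/3
3. join B+I (d=12) ⇒ BI; edges |B|=6, |I|=6
  updated: d(BI,O)=21, d(BI,VWY)=56/3
4. join O+VWY (d=38/3) ⇒ OVWY; edges |O|=19/3, |VWY|=13/3
  updated: d(BI,OVWY)=77/4
5. join BI+OVWY (d=77/4) ⇒ BIOVWY; edges |BI|=29/8, |OVWY|=79/24
final tree: ((B:6,I:6):29/8,(O:19/3,((V:1,W:1):1,Y:2):13/3):79/24)
total length: 415/12

415/12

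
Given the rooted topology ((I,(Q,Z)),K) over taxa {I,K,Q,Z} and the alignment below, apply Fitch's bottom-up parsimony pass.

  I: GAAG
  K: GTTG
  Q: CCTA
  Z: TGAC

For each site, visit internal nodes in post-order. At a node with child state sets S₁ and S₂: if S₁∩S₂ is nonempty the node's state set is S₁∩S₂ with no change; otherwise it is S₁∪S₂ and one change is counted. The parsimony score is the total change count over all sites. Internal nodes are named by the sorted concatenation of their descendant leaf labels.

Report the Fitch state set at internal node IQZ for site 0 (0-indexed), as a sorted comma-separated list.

C,G,T

site 0, node QZ: Q={C} ∪ Z={T} → {C,T} (+1)
site 0, node IQZ: I={G} ∪ QZ={C,T} → {C,G,T} (+1)
site 0, node IKQZ: IQZ={C,G,T} ∩ K={G} → {G} (+0)
site 1, node QZ: Q={C} ∪ Z={G} → {C,G} (+1)
site 1, node IQZ: I={A} ∪ QZ={C,G} → {A,C,G} (+1)
site 1, node IKQZ: IQZ={A,C,G} ∪ K={T} → {A,C,G,T} (+1)
site 2, node QZ: Q={T} ∪ Z={A} → {A,T} (+1)
site 2, node IQZ: I={A} ∩ QZ={A,T} → {A} (+0)
site 2, node IKQZ: IQZ={A} ∪ K={T} → {A,T} (+1)
site 3, node QZ: Q={A} ∪ Z={C} → {A,C} (+1)
site 3, node IQZ: I={G} ∪ QZ={A,C} → {A,C,G} (+1)
site 3, node IKQZ: IQZ={A,C,G} ∩ K={G} → {G} (+0)
per-site changes: [2, 3, 2, 2]; total = 9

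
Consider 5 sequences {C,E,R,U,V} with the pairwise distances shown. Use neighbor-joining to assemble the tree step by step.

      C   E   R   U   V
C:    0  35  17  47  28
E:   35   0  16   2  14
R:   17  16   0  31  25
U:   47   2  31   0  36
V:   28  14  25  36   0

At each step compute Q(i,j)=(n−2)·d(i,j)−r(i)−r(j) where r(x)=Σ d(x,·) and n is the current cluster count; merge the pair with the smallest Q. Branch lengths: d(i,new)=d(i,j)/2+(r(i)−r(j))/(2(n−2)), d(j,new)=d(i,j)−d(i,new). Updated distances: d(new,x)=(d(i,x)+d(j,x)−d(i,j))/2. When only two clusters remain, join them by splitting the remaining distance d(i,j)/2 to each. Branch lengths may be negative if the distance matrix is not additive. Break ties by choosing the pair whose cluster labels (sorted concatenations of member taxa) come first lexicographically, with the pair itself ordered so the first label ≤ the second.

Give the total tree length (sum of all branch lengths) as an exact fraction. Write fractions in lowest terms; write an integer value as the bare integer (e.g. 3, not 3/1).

411/8

iteration 1: select E,U (d=2, Q=-177); attach at lengths (-43/6, 55/6); label the merged cluster EU
  updated: d(C,EU)=40, d(EU,R)=45/2, d(EU,V)=24
iteration 2: select C,R (d=17, Q=-231/2); attach at lengths (109/8, 27/8); label the merged cluster CR
  updated: d(CR,EU)=91/4, d(CR,V)=18
iteration 3: select CR,EU (d=91/4, Q=-259/4); attach at lengths (67/8, 115/8); label the merged cluster CERU
  updated: d(CERU,V)=77/8
iteration 4: select CERU,V (d=77/8); attach at lengths (77/16, 77/16); label the merged cluster CERUV
final tree: (((C:109/8,R:27/8):67/8,(E:-43/6,U:55/6):115/8):77/16,V:77/16)
total length: 411/8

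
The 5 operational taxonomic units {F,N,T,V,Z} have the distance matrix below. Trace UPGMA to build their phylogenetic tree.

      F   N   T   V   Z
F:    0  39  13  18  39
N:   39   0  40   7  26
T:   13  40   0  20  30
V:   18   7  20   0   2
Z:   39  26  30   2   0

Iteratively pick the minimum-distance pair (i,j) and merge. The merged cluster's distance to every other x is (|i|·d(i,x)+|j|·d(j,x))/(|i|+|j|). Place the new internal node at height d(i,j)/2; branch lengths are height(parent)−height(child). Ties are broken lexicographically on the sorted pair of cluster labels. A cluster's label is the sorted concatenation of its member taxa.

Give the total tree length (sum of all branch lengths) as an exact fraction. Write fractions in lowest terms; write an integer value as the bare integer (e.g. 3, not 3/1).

187/4

step 1: merge (V,Z) at d=2; branch lengths V→1, Z→1; new cluster VZ
  updated: d(F,VZ)=57/2, d(N,VZ)=33/2, d(T,VZ)=25
step 2: merge (F,T) at d=13; branch lengths F→13/2, T→13/2; new cluster FT
  updated: d(FT,N)=79/2, d(FT,VZ)=107/4
step 3: merge (N,VZ) at d=33/2; branch lengths N→33/4, VZ→29/4; new cluster NVZ
  updated: d(FT,NVZ)=31
step 4: merge (FT,NVZ) at d=31; branch lengths FT→9, NVZ→29/4; new cluster FNTVZ
final tree: ((F:13/2,T:13/2):9,(N:33/4,(V:1,Z:1):29/4):29/4)
total length: 187/4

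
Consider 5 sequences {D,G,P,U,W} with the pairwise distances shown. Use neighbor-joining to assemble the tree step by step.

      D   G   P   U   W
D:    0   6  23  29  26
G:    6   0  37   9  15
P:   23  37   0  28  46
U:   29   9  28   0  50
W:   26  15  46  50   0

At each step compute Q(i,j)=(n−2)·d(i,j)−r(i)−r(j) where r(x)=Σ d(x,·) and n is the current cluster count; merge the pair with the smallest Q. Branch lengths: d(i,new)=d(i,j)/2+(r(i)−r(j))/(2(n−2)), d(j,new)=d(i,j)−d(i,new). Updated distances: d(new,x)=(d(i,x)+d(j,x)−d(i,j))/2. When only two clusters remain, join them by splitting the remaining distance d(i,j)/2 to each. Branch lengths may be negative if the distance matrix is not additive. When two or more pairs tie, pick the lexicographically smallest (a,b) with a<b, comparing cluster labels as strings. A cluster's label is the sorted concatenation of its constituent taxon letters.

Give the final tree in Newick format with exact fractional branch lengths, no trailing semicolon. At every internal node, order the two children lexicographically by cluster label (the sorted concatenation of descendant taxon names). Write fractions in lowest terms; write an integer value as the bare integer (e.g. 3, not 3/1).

1. join P+U (d=28, Q=-166) ⇒ PU; edges |P|=17, |U|=11
  updated: d(D,PU)=12, d(G,PU)=9, d(PU,W)=34
2. join D+PU (d=12, Q=-75) ⇒ DPU; edges |D|=13/4, |PU|=35/4
  updated: d(DPU,G)=3/2, d(DPU,W)=24
3. join DPU+G (d=3/2, Q=-81/2) ⇒ DGPU; edges |DPU|=21/4, |G|=-15/4
  updated: d(DGPU,W)=75/4
4. join DGPU+W (d=75/4) ⇒ DGPUW; edges |DGPU|=75/8, |W|=75/8
final tree: (((D:13/4,(P:17,U:11):35/4):21/4,G:-15/4):75/8,W:75/8)
total length: 241/4

(((D:13/4,(P:17,U:11):35/4):21/4,G:-15/4):75/8,W:75/8)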